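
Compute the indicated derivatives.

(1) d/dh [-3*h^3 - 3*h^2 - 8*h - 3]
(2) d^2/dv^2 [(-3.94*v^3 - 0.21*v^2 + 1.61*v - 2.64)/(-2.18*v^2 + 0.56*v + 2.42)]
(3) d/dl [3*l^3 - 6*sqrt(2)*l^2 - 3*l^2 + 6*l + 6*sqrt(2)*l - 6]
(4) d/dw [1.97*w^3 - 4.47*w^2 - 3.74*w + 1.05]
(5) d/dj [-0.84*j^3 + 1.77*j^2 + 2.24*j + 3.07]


(1) = -9*h^2 - 6*h - 8
(2) = (29.252904*v^3 + 113.9622*v^2 + 68.145528*v + 36.334408)/(10.360232*v^6 - 7.984032*v^5 - 32.45148*v^4 + 17.5504*v^3 + 36.02412*v^2 - 9.838752*v - 14.172488)
(3) = 9*l^2 - 12*sqrt(2)*l - 6*l + 6 + 6*sqrt(2)
(4) = 5.91*w^2 - 8.94*w - 3.74
(5) = -2.52*j^2 + 3.54*j + 2.24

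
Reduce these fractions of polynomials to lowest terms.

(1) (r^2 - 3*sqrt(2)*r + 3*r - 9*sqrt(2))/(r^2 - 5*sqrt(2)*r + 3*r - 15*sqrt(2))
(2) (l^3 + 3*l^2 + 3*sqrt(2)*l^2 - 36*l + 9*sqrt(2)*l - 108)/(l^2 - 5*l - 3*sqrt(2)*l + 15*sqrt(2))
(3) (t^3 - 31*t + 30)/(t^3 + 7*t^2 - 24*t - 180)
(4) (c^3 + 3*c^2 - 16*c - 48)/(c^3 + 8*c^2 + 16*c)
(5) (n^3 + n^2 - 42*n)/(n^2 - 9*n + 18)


(1) = (r - 3*sqrt(2))/(r - 5*sqrt(2))
(2) = (l^2 + l*(3 + 6*sqrt(2)) + 18*sqrt(2))/(l - 5)
(3) = (t - 1)/(t + 6)
(4) = (c^2 - c - 12)/(c^2 + 4*c)
(5) = (n^2 + 7*n)/(n - 3)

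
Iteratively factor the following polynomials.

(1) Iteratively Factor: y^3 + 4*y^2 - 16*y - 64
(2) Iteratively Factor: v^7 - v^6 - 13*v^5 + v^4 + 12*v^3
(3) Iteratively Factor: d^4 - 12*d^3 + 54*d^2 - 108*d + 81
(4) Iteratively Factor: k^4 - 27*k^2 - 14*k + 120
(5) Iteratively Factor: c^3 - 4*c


(1) = (y + 4)*(y^2 - 16) = (y + 4)^2*(y - 4)
(2) = (v + 3)*(v^6 - 4*v^5 - v^4 + 4*v^3) = (v + 1)*(v + 3)*(v^5 - 5*v^4 + 4*v^3) = (v - 4)*(v + 1)*(v + 3)*(v^4 - v^3) = (v - 4)*(v - 1)*(v + 1)*(v + 3)*(v^3) = v*(v - 4)*(v - 1)*(v + 1)*(v + 3)*(v^2) = v^2*(v - 4)*(v - 1)*(v + 1)*(v + 3)*(v)
(3) = (d - 3)*(d^3 - 9*d^2 + 27*d - 27) = (d - 3)^2*(d^2 - 6*d + 9) = (d - 3)^3*(d - 3)
(4) = (k - 5)*(k^3 + 5*k^2 - 2*k - 24) = (k - 5)*(k + 3)*(k^2 + 2*k - 8) = (k - 5)*(k + 3)*(k + 4)*(k - 2)
(5) = (c - 2)*(c^2 + 2*c) = (c - 2)*(c + 2)*(c)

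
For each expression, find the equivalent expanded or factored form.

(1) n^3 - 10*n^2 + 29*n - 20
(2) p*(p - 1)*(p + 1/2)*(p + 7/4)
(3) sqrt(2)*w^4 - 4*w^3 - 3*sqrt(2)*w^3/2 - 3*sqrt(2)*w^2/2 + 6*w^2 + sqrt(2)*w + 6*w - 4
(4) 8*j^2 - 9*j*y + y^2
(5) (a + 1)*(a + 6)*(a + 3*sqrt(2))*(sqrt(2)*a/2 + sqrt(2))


(1) = (n - 5)*(n - 4)*(n - 1)
(2) = p^4 + 5*p^3/4 - 11*p^2/8 - 7*p/8
(3) = (w - 2)*(w - 1/2)*(w - 2*sqrt(2))*(sqrt(2)*w + sqrt(2))
(4) = (-8*j + y)*(-j + y)
(5) = sqrt(2)*a^4/2 + 3*a^3 + 9*sqrt(2)*a^3/2 + 10*sqrt(2)*a^2 + 27*a^2 + 6*sqrt(2)*a + 60*a + 36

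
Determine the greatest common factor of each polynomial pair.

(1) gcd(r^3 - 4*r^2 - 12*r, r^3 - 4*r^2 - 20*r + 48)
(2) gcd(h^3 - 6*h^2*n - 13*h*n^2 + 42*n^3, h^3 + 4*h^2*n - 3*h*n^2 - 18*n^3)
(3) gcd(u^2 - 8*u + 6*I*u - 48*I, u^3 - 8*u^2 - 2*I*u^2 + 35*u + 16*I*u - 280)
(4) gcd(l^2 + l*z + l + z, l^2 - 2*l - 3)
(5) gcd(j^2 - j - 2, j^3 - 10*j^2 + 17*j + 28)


(1) = gcd(r*(r - 6)*(r + 2), (r - 6)*(r - 2)*(r + 4)) = r - 6
(2) = gcd((h - 7*n)*(h - 2*n)*(h + 3*n), (h - 2*n)*(h + 3*n)^2) = h^2 + h*n - 6*n^2
(3) = gcd((u - 8)*(u + 6*I), (u - 8)*(u - 7*I)*(u + 5*I)) = u - 8
(4) = gcd((l + 1)*(l + z), (l - 3)*(l + 1)) = l + 1
(5) = gcd((j - 2)*(j + 1), (j - 7)*(j - 4)*(j + 1)) = j + 1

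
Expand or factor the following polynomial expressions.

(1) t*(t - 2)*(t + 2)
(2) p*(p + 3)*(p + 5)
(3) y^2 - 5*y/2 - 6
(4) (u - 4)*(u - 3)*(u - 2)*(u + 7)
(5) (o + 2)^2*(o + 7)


(1) = t^3 - 4*t
(2) = p^3 + 8*p^2 + 15*p
(3) = (y - 4)*(y + 3/2)
(4) = u^4 - 2*u^3 - 37*u^2 + 158*u - 168
(5) = o^3 + 11*o^2 + 32*o + 28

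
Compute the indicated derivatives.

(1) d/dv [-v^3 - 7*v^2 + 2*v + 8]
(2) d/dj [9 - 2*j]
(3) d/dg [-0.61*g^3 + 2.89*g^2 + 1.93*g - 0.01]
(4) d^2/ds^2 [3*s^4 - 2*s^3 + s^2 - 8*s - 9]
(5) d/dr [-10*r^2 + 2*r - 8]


(1) = -3*v^2 - 14*v + 2
(2) = -2
(3) = -1.83*g^2 + 5.78*g + 1.93
(4) = 36*s^2 - 12*s + 2
(5) = 2 - 20*r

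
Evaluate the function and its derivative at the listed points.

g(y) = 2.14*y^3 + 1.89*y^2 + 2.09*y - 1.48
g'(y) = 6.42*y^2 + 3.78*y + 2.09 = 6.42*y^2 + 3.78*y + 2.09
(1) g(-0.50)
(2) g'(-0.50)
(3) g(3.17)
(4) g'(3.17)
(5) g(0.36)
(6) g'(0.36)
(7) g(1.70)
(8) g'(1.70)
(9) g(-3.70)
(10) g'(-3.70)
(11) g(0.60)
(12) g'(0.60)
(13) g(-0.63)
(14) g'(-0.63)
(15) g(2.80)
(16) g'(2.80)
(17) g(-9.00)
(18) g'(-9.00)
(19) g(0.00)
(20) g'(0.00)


(1) = -2.32
(2) = 1.80
(3) = 92.31
(4) = 78.59
(5) = -0.38
(6) = 4.28
(7) = 18.05
(8) = 27.07
(9) = -91.74
(10) = 75.99
(11) = 0.92
(12) = 6.67
(13) = -2.58
(14) = 2.26
(15) = 66.17
(16) = 63.01
(17) = -1427.26
(18) = 488.09
(19) = -1.48
(20) = 2.09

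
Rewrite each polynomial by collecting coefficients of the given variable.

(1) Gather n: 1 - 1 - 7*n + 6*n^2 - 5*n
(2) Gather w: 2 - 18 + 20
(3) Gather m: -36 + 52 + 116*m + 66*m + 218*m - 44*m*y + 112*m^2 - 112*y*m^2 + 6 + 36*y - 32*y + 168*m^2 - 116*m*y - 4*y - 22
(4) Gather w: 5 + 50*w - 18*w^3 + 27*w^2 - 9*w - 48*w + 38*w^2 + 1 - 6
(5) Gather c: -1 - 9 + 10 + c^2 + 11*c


(1) = 6*n^2 - 12*n
(2) = 4
(3) = m^2*(280 - 112*y) + m*(400 - 160*y)
(4) = -18*w^3 + 65*w^2 - 7*w
(5) = c^2 + 11*c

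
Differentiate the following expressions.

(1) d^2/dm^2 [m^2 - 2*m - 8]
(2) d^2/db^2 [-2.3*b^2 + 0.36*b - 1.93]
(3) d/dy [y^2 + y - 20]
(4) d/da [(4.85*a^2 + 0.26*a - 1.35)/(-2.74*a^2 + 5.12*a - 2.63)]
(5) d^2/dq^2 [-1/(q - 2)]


(1) = 2
(2) = -4.60000000000000
(3) = 2*y + 1
(4) = (25.5444*a^2 - 32.909*a + 6.2282)/(7.5076*a^4 - 28.0576*a^3 + 40.6268*a^2 - 26.9312*a + 6.9169)
(5) = -2/(q - 2)^3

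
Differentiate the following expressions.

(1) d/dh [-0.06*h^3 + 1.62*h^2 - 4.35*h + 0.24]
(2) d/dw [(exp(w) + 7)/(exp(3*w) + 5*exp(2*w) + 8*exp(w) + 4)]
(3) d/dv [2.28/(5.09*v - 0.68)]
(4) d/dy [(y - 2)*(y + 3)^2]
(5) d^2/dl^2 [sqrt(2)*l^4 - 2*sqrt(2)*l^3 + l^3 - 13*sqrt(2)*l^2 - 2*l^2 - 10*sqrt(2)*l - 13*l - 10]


(1) = -0.18*h^2 + 3.24*h - 4.35
(2) = 2*(-exp(2*w) - 11*exp(w) - 13)*exp(w)/(exp(5*w) + 8*exp(4*w) + 25*exp(3*w) + 38*exp(2*w) + 28*exp(w) + 8)
(3) = -11.6052/(5.09*v - 0.68)^2
(4) = (y + 3)*(3*y - 1)
(5) = 12*sqrt(2)*l^2 - 12*sqrt(2)*l + 6*l - 26*sqrt(2) - 4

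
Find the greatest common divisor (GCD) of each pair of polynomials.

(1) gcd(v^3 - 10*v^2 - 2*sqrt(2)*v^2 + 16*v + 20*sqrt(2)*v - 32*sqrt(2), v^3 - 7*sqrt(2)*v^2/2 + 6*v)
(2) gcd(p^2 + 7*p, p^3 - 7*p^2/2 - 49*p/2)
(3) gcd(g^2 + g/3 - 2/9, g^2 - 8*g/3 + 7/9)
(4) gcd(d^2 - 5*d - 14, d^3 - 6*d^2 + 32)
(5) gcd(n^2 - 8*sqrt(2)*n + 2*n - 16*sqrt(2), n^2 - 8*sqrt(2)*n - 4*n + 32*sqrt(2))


(1) = v - 2*sqrt(2)
(2) = p
(3) = g - 1/3
(4) = d + 2
(5) = gcd((n + 2)*(n - 8*sqrt(2)), (n - 4)*(n - 8*sqrt(2))) = n - 8*sqrt(2)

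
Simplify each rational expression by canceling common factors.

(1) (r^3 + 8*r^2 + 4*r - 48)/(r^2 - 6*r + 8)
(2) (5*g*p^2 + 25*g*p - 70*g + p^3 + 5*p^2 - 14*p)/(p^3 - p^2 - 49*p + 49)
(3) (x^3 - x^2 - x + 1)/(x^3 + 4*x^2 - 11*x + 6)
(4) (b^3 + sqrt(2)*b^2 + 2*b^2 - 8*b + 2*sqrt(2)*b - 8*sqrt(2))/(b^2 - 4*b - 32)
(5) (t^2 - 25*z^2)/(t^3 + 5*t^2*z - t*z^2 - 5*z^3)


(1) = (r^2 + 10*r + 24)/(r - 4)
(2) = (5*g*p - 10*g + p^2 - 2*p)/(p^2 - 8*p + 7)
(3) = (x + 1)/(x + 6)
(4) = (b^2 + b*(-2 + sqrt(2)) - 2*sqrt(2))/(b - 8)
(5) = (-t + 5*z)/(-t^2 + z^2)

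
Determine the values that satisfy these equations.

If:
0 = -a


Then:
a = 0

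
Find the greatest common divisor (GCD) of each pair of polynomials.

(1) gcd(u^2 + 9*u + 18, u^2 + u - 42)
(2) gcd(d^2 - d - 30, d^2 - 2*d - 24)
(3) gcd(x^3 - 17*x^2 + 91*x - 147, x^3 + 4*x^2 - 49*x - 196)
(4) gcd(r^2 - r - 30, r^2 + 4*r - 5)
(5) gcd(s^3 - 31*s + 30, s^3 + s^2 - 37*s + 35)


(1) = gcd((u + 3)*(u + 6), (u - 6)*(u + 7)) = 1
(2) = gcd((d - 6)*(d + 5), (d - 6)*(d + 4)) = d - 6
(3) = gcd((x - 7)^2*(x - 3), (x - 7)*(x + 4)*(x + 7)) = x - 7
(4) = gcd((r - 6)*(r + 5), (r - 1)*(r + 5)) = r + 5
(5) = s^2 - 6*s + 5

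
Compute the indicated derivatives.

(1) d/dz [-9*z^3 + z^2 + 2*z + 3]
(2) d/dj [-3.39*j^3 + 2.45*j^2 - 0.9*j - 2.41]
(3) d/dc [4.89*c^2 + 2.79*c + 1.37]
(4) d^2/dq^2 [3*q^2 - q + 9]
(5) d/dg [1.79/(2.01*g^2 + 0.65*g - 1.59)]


(1) = -27*z^2 + 2*z + 2
(2) = -10.17*j^2 + 4.9*j - 0.9
(3) = 9.78*c + 2.79
(4) = 6
(5) = (-7.1958*g - 1.1635)/(2.01*g^2 + 0.65*g - 1.59)^2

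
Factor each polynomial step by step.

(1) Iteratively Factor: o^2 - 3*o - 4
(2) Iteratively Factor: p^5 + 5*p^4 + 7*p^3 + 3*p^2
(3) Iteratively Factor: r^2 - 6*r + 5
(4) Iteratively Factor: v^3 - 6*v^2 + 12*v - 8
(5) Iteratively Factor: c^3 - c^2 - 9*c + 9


(1) = (o + 1)*(o - 4)
(2) = (p + 1)*(p^4 + 4*p^3 + 3*p^2) = (p + 1)^2*(p^3 + 3*p^2) = p*(p + 1)^2*(p^2 + 3*p) = p*(p + 1)^2*(p + 3)*(p)
(3) = (r - 5)*(r - 1)
(4) = (v - 2)*(v^2 - 4*v + 4) = (v - 2)^2*(v - 2)
(5) = (c - 3)*(c^2 + 2*c - 3) = (c - 3)*(c - 1)*(c + 3)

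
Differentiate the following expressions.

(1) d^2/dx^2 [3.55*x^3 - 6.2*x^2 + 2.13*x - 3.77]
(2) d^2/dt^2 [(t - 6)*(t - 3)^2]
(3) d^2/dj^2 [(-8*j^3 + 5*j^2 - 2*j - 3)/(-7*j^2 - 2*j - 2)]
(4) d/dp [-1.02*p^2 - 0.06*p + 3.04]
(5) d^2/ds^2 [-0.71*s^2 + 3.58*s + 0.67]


(1) = 21.3*x - 12.4
(2) = 6*t - 24
(3) = 2*(88*j^3 + 747*j^2 + 138*j - 58)/(343*j^6 + 294*j^5 + 378*j^4 + 176*j^3 + 108*j^2 + 24*j + 8)
(4) = -2.04*p - 0.06
(5) = -1.42000000000000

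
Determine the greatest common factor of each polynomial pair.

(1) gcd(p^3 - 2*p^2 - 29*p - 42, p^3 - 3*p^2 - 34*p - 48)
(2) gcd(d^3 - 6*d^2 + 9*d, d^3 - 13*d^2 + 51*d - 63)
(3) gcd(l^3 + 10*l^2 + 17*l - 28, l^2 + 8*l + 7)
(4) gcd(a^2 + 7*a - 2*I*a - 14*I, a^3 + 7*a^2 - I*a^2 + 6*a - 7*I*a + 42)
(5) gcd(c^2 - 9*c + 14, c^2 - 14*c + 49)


(1) = gcd((p - 7)*(p + 2)*(p + 3), (p - 8)*(p + 2)*(p + 3)) = p^2 + 5*p + 6
(2) = gcd(d*(d - 3)^2, (d - 7)*(d - 3)^2) = d^2 - 6*d + 9
(3) = l + 7
(4) = a + 7
(5) = c - 7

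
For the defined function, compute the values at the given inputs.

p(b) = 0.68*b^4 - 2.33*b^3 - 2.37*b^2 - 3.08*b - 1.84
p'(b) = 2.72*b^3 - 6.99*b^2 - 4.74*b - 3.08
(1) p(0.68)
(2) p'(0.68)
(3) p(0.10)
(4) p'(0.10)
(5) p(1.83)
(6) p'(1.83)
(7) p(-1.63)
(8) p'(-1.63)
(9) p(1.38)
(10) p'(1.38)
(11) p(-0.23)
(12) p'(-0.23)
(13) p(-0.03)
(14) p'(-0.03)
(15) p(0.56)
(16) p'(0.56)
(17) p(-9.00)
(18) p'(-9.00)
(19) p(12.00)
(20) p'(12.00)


(1) = -5.62
(2) = -8.68
(3) = -2.17
(4) = -3.62
(5) = -22.07
(6) = -18.49
(7) = 11.77
(8) = -25.71
(9) = -14.26
(10) = -15.78
(11) = -1.23
(12) = -2.39
(13) = -1.75
(14) = -2.94
(15) = -4.65
(16) = -7.45
(17) = 5993.96
(18) = -2509.49
(19) = 9694.16
(20) = 3633.64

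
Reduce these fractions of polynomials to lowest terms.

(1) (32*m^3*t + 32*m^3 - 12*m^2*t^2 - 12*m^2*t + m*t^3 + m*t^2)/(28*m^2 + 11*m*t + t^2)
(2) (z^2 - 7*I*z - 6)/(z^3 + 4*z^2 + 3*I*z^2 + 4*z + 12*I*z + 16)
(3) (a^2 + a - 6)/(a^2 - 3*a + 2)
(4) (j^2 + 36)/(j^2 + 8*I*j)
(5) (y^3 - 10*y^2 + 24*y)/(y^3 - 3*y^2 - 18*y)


(1) = (32*m^3*t + 32*m^3 - 12*m^2*t^2 - 12*m^2*t + m*t^3 + m*t^2)/(28*m^2 + 11*m*t + t^2)
(2) = (z - 6*I)/(z^2 + z*(4 + 4*I) + 16*I)
(3) = (a + 3)/(a - 1)
(4) = (j^2 + 36)/(j^2 + 8*I*j)
(5) = (y - 4)/(y + 3)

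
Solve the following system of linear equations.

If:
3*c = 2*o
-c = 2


Then:
c = -2
o = -3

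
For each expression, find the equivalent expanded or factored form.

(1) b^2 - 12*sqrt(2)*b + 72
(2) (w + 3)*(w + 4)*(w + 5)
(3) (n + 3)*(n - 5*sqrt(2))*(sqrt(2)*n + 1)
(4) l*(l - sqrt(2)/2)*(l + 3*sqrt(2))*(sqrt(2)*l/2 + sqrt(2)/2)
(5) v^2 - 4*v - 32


(1) = (b - 6*sqrt(2))^2
(2) = w^3 + 12*w^2 + 47*w + 60
(3) = sqrt(2)*n^3 - 9*n^2 + 3*sqrt(2)*n^2 - 27*n - 5*sqrt(2)*n - 15*sqrt(2)
(4) = sqrt(2)*l^4/2 + sqrt(2)*l^3/2 + 5*l^3/2 - 3*sqrt(2)*l^2/2 + 5*l^2/2 - 3*sqrt(2)*l/2
(5) = (v - 8)*(v + 4)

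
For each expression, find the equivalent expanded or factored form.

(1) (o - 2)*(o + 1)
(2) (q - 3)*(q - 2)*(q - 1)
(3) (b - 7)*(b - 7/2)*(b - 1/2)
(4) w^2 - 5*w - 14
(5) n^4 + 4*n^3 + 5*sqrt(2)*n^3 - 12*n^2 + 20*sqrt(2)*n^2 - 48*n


(1) = o^2 - o - 2
(2) = q^3 - 6*q^2 + 11*q - 6
(3) = b^3 - 11*b^2 + 119*b/4 - 49/4
(4) = (w - 7)*(w + 2)
(5) = n*(n + 4)*(n - sqrt(2))*(n + 6*sqrt(2))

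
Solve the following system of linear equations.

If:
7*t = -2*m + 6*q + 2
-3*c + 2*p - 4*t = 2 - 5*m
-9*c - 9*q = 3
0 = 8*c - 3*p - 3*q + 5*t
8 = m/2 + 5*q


Then:
c = -6238/3579
m = 6814/3579
p = -16013/3579
q = 5045/3579
t = 3400/3579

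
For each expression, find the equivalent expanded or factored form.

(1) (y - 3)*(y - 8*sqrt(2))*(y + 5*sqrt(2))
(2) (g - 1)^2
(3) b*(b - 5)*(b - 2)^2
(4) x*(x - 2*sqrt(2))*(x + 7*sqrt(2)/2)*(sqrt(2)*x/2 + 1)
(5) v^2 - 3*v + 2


(1) = y^3 - 3*sqrt(2)*y^2 - 3*y^2 - 80*y + 9*sqrt(2)*y + 240
(2) = g^2 - 2*g + 1
(3) = b^4 - 9*b^3 + 24*b^2 - 20*b
(4) = sqrt(2)*x^4/2 + 5*x^3/2 - 11*sqrt(2)*x^2/2 - 14*x
(5) = (v - 2)*(v - 1)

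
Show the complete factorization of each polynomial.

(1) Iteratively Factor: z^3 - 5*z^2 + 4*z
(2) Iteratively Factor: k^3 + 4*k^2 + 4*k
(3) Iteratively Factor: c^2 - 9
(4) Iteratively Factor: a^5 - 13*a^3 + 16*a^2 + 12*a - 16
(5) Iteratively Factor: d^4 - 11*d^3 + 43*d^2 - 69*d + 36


(1) = (z - 1)*(z^2 - 4*z) = (z - 4)*(z - 1)*(z)
(2) = (k + 2)*(k^2 + 2*k) = k*(k + 2)*(k + 2)
(3) = (c + 3)*(c - 3)
(4) = (a - 2)*(a^4 + 2*a^3 - 9*a^2 - 2*a + 8) = (a - 2)*(a + 4)*(a^3 - 2*a^2 - a + 2) = (a - 2)*(a + 1)*(a + 4)*(a^2 - 3*a + 2) = (a - 2)^2*(a + 1)*(a + 4)*(a - 1)
(5) = (d - 3)*(d^3 - 8*d^2 + 19*d - 12) = (d - 3)*(d - 1)*(d^2 - 7*d + 12) = (d - 3)^2*(d - 1)*(d - 4)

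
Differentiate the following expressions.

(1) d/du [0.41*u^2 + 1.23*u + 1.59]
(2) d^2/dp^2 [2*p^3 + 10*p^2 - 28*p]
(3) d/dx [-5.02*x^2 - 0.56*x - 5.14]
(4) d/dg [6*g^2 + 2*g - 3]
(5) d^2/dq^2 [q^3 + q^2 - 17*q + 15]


(1) = 0.82*u + 1.23
(2) = 12*p + 20
(3) = -10.04*x - 0.56
(4) = 12*g + 2
(5) = 6*q + 2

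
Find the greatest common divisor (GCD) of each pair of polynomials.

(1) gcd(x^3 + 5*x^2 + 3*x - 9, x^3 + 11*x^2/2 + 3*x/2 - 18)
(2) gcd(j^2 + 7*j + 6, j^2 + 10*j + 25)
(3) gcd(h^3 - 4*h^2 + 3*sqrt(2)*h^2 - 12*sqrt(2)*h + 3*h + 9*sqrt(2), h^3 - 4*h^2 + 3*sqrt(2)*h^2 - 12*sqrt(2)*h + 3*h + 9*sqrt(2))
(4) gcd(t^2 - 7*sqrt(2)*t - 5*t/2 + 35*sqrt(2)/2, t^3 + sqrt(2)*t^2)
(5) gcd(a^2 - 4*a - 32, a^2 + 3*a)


(1) = gcd((x - 1)*(x + 3)^2, (x - 3/2)*(x + 3)*(x + 4)) = x + 3
(2) = 1
(3) = gcd((h - 3)*(h - 1)*(h + 3*sqrt(2)), (h - 3)*(h - 1)*(h + 3*sqrt(2))) = h^3 + h^2*(-4 + 3*sqrt(2)) + h*(3 - 12*sqrt(2)) + 9*sqrt(2)
(4) = 1
(5) = 1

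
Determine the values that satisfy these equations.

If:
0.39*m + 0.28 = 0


Then:
m = -0.72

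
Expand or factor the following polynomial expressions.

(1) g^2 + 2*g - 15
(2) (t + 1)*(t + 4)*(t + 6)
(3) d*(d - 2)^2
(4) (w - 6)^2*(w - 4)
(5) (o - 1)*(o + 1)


(1) = (g - 3)*(g + 5)
(2) = t^3 + 11*t^2 + 34*t + 24
(3) = d^3 - 4*d^2 + 4*d
(4) = w^3 - 16*w^2 + 84*w - 144
(5) = o^2 - 1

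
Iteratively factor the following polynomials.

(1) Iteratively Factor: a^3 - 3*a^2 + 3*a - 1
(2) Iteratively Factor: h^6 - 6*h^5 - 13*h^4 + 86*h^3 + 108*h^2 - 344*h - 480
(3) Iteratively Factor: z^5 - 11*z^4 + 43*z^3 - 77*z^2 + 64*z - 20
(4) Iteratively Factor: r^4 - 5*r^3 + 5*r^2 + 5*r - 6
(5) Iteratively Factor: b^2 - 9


(1) = (a - 1)*(a^2 - 2*a + 1) = (a - 1)^2*(a - 1)
(2) = (h + 2)*(h^5 - 8*h^4 + 3*h^3 + 80*h^2 - 52*h - 240) = (h - 5)*(h + 2)*(h^4 - 3*h^3 - 12*h^2 + 20*h + 48) = (h - 5)*(h - 3)*(h + 2)*(h^3 - 12*h - 16) = (h - 5)*(h - 3)*(h + 2)^2*(h^2 - 2*h - 8) = (h - 5)*(h - 3)*(h + 2)^3*(h - 4)
(3) = (z - 1)*(z^4 - 10*z^3 + 33*z^2 - 44*z + 20) = (z - 2)*(z - 1)*(z^3 - 8*z^2 + 17*z - 10) = (z - 2)^2*(z - 1)*(z^2 - 6*z + 5) = (z - 5)*(z - 2)^2*(z - 1)*(z - 1)
(4) = (r + 1)*(r^3 - 6*r^2 + 11*r - 6) = (r - 3)*(r + 1)*(r^2 - 3*r + 2) = (r - 3)*(r - 2)*(r + 1)*(r - 1)
(5) = (b - 3)*(b + 3)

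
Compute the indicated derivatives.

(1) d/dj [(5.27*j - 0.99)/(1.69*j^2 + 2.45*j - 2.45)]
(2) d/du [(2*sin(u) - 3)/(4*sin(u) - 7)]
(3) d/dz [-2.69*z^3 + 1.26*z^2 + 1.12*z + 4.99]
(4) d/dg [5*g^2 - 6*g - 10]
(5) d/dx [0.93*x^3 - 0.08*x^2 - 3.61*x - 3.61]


(1) = (-8.9063*j^2 + 3.3462*j - 10.486)/(2.8561*j^4 + 8.281*j^3 - 2.2785*j^2 - 12.005*j + 6.0025)
(2) = -2*cos(u)/(4*sin(u) - 7)^2
(3) = -8.07*z^2 + 2.52*z + 1.12
(4) = 10*g - 6
(5) = 2.79*x^2 - 0.16*x - 3.61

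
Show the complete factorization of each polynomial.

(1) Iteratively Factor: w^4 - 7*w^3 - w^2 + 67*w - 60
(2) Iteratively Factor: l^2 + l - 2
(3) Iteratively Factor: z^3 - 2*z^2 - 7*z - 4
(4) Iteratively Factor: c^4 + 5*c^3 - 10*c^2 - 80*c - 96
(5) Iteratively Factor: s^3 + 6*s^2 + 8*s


(1) = (w + 3)*(w^3 - 10*w^2 + 29*w - 20) = (w - 4)*(w + 3)*(w^2 - 6*w + 5) = (w - 5)*(w - 4)*(w + 3)*(w - 1)
(2) = (l + 2)*(l - 1)
(3) = (z + 1)*(z^2 - 3*z - 4) = (z + 1)^2*(z - 4)
(4) = (c - 4)*(c^3 + 9*c^2 + 26*c + 24) = (c - 4)*(c + 2)*(c^2 + 7*c + 12) = (c - 4)*(c + 2)*(c + 3)*(c + 4)
(5) = (s + 4)*(s^2 + 2*s) = s*(s + 4)*(s + 2)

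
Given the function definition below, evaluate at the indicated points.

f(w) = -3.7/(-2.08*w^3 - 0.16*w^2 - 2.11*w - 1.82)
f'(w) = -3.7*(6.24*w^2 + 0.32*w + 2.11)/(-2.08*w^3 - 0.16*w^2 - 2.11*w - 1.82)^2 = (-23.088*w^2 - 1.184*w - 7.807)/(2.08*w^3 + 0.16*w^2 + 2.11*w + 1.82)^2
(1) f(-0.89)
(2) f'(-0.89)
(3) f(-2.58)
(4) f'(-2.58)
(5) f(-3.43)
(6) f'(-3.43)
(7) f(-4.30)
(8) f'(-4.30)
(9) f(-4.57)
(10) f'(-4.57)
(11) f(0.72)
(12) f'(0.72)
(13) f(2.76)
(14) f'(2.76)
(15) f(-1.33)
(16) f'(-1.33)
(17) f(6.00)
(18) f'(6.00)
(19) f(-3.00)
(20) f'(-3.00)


(1) = -2.65
(2) = -12.82
(3) = -0.10
(4) = -0.11
(5) = -0.04
(6) = -0.04
(7) = -0.02
(8) = -0.01
(9) = -0.02
(10) = -0.01
(11) = 0.88
(12) = -1.17
(13) = 0.07
(14) = -0.07
(15) = -0.66
(16) = -1.50
(17) = 0.01
(18) = -0.00
(19) = -0.06
(20) = -0.06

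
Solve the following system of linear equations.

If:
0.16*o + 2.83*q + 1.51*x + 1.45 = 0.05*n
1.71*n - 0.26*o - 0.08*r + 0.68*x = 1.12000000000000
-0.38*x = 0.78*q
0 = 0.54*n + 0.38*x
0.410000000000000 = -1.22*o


Then:
n = 5.90
o = -0.34
q = 4.09
r = 41.96
x = -8.39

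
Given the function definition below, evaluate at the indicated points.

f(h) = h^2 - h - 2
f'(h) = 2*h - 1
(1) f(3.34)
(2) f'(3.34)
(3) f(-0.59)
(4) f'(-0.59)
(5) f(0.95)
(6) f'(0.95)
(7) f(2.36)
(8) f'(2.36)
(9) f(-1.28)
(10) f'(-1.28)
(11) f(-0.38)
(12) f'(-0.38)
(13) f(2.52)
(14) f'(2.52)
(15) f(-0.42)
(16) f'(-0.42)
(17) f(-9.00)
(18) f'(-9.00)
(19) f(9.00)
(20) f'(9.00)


(1) = 5.82
(2) = 5.68
(3) = -1.06
(4) = -2.18
(5) = -2.05
(6) = 0.90
(7) = 1.21
(8) = 3.72
(9) = 0.92
(10) = -3.56
(11) = -1.48
(12) = -1.76
(13) = 1.83
(14) = 4.04
(15) = -1.40
(16) = -1.84
(17) = 88.00
(18) = -19.00
(19) = 70.00
(20) = 17.00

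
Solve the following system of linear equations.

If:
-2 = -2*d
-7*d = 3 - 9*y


Then:
d = 1
y = 10/9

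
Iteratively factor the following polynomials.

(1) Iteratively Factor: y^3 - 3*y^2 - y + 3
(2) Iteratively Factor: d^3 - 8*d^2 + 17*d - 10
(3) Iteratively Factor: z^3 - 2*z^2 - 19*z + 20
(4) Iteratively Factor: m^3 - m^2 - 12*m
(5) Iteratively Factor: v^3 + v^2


(1) = (y - 1)*(y^2 - 2*y - 3) = (y - 1)*(y + 1)*(y - 3)
(2) = (d - 2)*(d^2 - 6*d + 5) = (d - 5)*(d - 2)*(d - 1)
(3) = (z - 1)*(z^2 - z - 20) = (z - 5)*(z - 1)*(z + 4)
(4) = (m - 4)*(m^2 + 3*m) = (m - 4)*(m + 3)*(m)
(5) = (v)*(v^2 + v) = v^2*(v + 1)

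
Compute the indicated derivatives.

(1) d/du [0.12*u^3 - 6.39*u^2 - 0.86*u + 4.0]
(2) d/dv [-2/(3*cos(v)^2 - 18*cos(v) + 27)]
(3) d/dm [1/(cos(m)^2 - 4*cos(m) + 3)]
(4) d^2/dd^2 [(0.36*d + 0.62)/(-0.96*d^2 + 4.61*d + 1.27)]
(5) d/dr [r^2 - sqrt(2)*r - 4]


(1) = 0.36*u^2 - 12.78*u - 0.86
(2) = -4*sin(v)/(3*(cos(v) - 3)^3)
(3) = 2*(cos(m) - 2)*sin(m)/(cos(m)^2 - 4*cos(m) + 3)^2
(4) = ((0.36*d + 0.62)*(1.92*d - 4.61)*(3.84*d - 9.22) + (2.0736*d - 2.1288)*(-0.96*d^2 + 4.61*d + 1.27))/(-0.96*d^2 + 4.61*d + 1.27)^3
(5) = 2*r - sqrt(2)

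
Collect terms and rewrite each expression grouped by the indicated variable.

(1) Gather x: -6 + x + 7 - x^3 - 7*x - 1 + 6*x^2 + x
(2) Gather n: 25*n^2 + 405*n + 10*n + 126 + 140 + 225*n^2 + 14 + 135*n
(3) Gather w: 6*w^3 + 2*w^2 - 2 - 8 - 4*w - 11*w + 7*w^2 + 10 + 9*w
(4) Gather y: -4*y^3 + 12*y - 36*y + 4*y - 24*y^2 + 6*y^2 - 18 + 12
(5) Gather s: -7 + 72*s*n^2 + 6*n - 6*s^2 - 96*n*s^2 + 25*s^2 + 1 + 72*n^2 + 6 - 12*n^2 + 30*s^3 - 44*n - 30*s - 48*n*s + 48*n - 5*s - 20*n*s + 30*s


(1) = -x^3 + 6*x^2 - 5*x
(2) = 250*n^2 + 550*n + 280
(3) = 6*w^3 + 9*w^2 - 6*w
(4) = -4*y^3 - 18*y^2 - 20*y - 6
(5) = 60*n^2 + 10*n + 30*s^3 + s^2*(19 - 96*n) + s*(72*n^2 - 68*n - 5)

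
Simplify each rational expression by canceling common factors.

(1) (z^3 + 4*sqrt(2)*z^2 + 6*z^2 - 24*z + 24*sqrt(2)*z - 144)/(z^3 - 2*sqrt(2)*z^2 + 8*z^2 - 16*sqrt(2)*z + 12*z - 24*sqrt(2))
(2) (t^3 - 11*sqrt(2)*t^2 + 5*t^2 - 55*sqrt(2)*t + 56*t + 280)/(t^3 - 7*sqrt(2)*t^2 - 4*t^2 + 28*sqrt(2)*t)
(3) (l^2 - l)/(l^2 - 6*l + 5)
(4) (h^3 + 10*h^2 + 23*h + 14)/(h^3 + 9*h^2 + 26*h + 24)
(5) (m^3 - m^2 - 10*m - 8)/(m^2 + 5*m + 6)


(1) = (z + 6*sqrt(2))/(z + 2)
(2) = (t^2 + t*(5 - 4*sqrt(2)) - 20*sqrt(2))/(t^2 - 4*t)
(3) = l/(l - 5)
(4) = (h^2 + 8*h + 7)/(h^2 + 7*h + 12)
(5) = (m^2 - 3*m - 4)/(m + 3)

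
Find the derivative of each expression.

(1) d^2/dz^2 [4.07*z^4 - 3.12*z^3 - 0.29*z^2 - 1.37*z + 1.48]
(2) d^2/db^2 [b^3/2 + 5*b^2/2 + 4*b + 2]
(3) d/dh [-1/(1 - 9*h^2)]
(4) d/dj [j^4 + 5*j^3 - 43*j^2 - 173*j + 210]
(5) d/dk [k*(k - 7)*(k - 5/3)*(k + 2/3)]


(1) = 48.84*z^2 - 18.72*z - 0.58
(2) = 3*b + 5
(3) = -18*h/(9*h^2 - 1)^2
(4) = 4*j^3 + 15*j^2 - 86*j - 173
(5) = 4*k^3 - 24*k^2 + 106*k/9 + 70/9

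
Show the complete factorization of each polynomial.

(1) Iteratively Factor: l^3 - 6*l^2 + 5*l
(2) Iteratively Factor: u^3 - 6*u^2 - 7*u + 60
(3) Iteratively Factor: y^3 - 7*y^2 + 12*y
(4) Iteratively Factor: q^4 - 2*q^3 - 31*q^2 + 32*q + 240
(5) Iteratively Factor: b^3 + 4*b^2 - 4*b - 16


(1) = (l - 5)*(l^2 - l) = l*(l - 5)*(l - 1)
(2) = (u - 4)*(u^2 - 2*u - 15) = (u - 5)*(u - 4)*(u + 3)
(3) = (y)*(y^2 - 7*y + 12) = y*(y - 4)*(y - 3)
(4) = (q - 4)*(q^3 + 2*q^2 - 23*q - 60) = (q - 4)*(q + 4)*(q^2 - 2*q - 15) = (q - 5)*(q - 4)*(q + 4)*(q + 3)
(5) = (b + 4)*(b^2 - 4) = (b + 2)*(b + 4)*(b - 2)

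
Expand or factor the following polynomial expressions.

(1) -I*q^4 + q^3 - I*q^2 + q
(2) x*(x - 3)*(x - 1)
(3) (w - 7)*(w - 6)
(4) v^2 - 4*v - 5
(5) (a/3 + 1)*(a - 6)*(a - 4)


(1) = q*(q - I)*(q + I)*(-I*q + 1)
(2) = x^3 - 4*x^2 + 3*x
(3) = w^2 - 13*w + 42
(4) = (v - 5)*(v + 1)
(5) = a^3/3 - 7*a^2/3 - 2*a + 24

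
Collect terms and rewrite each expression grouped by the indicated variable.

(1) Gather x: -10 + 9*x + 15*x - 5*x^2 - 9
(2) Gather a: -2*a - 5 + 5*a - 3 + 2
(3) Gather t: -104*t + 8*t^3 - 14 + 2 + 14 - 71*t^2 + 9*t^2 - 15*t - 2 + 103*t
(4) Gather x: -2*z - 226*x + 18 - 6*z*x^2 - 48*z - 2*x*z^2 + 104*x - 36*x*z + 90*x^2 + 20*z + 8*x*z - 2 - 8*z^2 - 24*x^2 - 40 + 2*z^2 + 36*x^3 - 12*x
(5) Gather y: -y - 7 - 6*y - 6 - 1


(1) = -5*x^2 + 24*x - 19
(2) = 3*a - 6
(3) = 8*t^3 - 62*t^2 - 16*t
(4) = 36*x^3 + x^2*(66 - 6*z) + x*(-2*z^2 - 28*z - 134) - 6*z^2 - 30*z - 24
(5) = -7*y - 14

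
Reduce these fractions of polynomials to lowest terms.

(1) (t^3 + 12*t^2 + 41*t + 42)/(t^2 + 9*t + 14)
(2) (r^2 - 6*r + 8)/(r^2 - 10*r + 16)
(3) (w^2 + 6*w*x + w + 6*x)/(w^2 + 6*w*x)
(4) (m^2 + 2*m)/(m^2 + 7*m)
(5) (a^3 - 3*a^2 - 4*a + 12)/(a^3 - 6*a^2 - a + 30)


(1) = t + 3
(2) = (r - 4)/(r - 8)
(3) = (w + 1)/w
(4) = (m + 2)/(m + 7)
(5) = (a - 2)/(a - 5)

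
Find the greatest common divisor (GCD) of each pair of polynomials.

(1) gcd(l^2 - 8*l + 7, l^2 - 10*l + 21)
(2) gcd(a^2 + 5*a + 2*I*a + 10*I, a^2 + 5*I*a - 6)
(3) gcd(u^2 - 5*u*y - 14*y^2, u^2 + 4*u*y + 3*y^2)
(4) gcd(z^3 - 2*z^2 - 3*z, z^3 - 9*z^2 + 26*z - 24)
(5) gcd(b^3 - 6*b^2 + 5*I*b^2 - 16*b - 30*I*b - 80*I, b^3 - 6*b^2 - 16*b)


(1) = gcd((l - 7)*(l - 1), (l - 7)*(l - 3)) = l - 7
(2) = a + 2*I
(3) = 1
(4) = gcd(z*(z - 3)*(z + 1), (z - 4)*(z - 3)*(z - 2)) = z - 3
(5) = gcd((b - 8)*(b + 2)*(b + 5*I), b*(b - 8)*(b + 2)) = b^2 - 6*b - 16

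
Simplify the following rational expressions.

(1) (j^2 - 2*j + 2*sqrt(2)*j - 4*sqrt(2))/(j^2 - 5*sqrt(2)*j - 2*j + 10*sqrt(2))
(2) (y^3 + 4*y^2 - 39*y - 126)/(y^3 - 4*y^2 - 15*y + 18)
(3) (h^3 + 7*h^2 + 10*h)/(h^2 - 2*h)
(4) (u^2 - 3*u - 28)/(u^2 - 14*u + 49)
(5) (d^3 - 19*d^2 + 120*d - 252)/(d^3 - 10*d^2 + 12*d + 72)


(1) = (j + 2*sqrt(2))/(j - 5*sqrt(2))
(2) = (y + 7)/(y - 1)
(3) = (h^2 + 7*h + 10)/(h - 2)
(4) = (u + 4)/(u - 7)
(5) = (d - 7)/(d + 2)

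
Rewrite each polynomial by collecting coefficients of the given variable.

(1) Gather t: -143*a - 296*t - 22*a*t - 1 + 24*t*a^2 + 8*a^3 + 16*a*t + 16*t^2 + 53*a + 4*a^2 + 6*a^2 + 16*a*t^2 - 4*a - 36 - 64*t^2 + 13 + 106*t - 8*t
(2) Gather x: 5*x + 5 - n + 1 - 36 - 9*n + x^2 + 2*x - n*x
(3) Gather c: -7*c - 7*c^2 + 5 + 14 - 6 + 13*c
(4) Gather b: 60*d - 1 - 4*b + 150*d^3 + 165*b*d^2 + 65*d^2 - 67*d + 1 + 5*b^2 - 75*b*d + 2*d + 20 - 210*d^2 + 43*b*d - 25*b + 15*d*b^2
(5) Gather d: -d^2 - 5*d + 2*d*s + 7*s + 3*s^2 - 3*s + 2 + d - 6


(1) = 8*a^3 + 10*a^2 - 94*a + t^2*(16*a - 48) + t*(24*a^2 - 6*a - 198) - 24
(2) = -10*n + x^2 + x*(7 - n) - 30
(3) = -7*c^2 + 6*c + 13
(4) = b^2*(15*d + 5) + b*(165*d^2 - 32*d - 29) + 150*d^3 - 145*d^2 - 5*d + 20
(5) = -d^2 + d*(2*s - 4) + 3*s^2 + 4*s - 4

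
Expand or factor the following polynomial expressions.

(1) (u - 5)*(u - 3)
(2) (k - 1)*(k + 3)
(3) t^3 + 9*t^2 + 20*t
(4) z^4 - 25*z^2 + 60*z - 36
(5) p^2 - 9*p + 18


(1) = u^2 - 8*u + 15
(2) = k^2 + 2*k - 3
(3) = t*(t + 4)*(t + 5)
(4) = (z - 3)*(z - 2)*(z - 1)*(z + 6)
(5) = (p - 6)*(p - 3)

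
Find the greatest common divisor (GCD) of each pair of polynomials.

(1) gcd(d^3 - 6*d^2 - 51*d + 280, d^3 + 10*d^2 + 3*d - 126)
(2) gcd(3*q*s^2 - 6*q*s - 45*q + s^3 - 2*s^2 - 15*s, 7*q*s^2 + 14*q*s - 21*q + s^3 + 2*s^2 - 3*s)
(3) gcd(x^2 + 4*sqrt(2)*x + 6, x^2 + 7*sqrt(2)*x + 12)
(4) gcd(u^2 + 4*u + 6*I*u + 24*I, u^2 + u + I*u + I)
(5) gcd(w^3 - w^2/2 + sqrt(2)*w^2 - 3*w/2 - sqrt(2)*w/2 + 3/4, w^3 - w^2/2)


(1) = d + 7
(2) = gcd((3*q + s)*(s - 5)*(s + 3), (7*q + s)*(s - 1)*(s + 3)) = s + 3
(3) = gcd((x + sqrt(2))*(x + 3*sqrt(2)), (x + sqrt(2))*(x + 6*sqrt(2))) = x + sqrt(2)
(4) = gcd((u + 4)*(u + 6*I), (u + 1)*(u + I)) = 1
(5) = gcd((w - 1/2)*(w - sqrt(2)/2)*(w + 3*sqrt(2)/2), w^2*(w - 1/2)) = w - 1/2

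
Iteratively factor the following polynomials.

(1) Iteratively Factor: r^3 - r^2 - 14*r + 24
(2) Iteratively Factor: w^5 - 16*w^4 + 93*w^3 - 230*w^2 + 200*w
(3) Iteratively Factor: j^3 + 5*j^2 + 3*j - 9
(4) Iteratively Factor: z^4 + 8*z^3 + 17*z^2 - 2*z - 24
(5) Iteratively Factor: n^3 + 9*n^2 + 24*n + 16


(1) = (r - 3)*(r^2 + 2*r - 8) = (r - 3)*(r - 2)*(r + 4)
(2) = (w - 2)*(w^4 - 14*w^3 + 65*w^2 - 100*w) = (w - 5)*(w - 2)*(w^3 - 9*w^2 + 20*w) = w*(w - 5)*(w - 2)*(w^2 - 9*w + 20) = w*(w - 5)*(w - 4)*(w - 2)*(w - 5)
(3) = (j + 3)*(j^2 + 2*j - 3) = (j - 1)*(j + 3)*(j + 3)
(4) = (z + 4)*(z^3 + 4*z^2 + z - 6) = (z + 3)*(z + 4)*(z^2 + z - 2) = (z + 2)*(z + 3)*(z + 4)*(z - 1)
(5) = (n + 4)*(n^2 + 5*n + 4) = (n + 1)*(n + 4)*(n + 4)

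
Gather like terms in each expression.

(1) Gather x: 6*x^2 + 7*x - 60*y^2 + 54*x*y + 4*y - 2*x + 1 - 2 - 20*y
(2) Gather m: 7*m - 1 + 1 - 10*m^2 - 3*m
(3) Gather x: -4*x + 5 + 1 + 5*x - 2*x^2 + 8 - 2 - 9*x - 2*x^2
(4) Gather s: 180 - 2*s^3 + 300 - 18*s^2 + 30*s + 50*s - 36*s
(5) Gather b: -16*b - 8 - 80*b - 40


(1) = 6*x^2 + x*(54*y + 5) - 60*y^2 - 16*y - 1
(2) = -10*m^2 + 4*m
(3) = -4*x^2 - 8*x + 12
(4) = -2*s^3 - 18*s^2 + 44*s + 480
(5) = -96*b - 48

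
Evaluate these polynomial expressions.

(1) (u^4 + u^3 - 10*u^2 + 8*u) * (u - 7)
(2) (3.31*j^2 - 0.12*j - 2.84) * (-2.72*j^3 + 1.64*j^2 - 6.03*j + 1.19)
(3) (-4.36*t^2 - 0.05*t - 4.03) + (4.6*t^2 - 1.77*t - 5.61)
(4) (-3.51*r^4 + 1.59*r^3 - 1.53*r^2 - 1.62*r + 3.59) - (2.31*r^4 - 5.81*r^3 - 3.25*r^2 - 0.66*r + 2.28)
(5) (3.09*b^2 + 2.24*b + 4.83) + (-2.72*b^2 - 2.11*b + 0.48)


(1) = u^5 - 6*u^4 - 17*u^3 + 78*u^2 - 56*u
(2) = -9.0032*j^5 + 5.7548*j^4 - 12.4313*j^3 + 0.0049*j^2 + 16.9824*j - 3.3796
(3) = 0.24*t^2 - 1.82*t - 9.64
(4) = -5.82*r^4 + 7.4*r^3 + 1.72*r^2 - 0.96*r + 1.31
(5) = 0.37*b^2 + 0.13*b + 5.31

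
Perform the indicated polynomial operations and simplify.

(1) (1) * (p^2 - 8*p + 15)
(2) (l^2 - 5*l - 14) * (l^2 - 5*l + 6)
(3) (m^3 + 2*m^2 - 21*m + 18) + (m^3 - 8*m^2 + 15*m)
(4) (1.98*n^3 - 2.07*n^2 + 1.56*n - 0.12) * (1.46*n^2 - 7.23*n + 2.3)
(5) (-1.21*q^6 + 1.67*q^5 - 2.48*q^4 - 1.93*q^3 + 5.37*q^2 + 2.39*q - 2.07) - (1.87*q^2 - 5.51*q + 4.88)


(1) = p^2 - 8*p + 15
(2) = l^4 - 10*l^3 + 17*l^2 + 40*l - 84
(3) = 2*m^3 - 6*m^2 - 6*m + 18
(4) = 2.8908*n^5 - 17.3376*n^4 + 21.7977*n^3 - 16.215*n^2 + 4.4556*n - 0.276
(5) = -1.21*q^6 + 1.67*q^5 - 2.48*q^4 - 1.93*q^3 + 3.5*q^2 + 7.9*q - 6.95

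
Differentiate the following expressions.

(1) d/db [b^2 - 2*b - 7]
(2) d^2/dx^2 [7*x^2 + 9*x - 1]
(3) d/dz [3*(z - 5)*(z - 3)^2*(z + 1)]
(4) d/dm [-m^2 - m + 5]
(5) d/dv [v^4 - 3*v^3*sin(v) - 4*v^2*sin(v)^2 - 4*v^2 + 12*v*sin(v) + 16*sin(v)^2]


(1) = 2*b - 2
(2) = 14
(3) = 12*z^3 - 90*z^2 + 168*z - 18
(4) = -2*m - 1
(5) = -3*v^3*cos(v) + 4*v^3 - 9*v^2*sin(v) - 4*v^2*sin(2*v) - 8*v*sin(v)^2 + 12*v*cos(v) - 8*v + 12*sin(v) + 16*sin(2*v)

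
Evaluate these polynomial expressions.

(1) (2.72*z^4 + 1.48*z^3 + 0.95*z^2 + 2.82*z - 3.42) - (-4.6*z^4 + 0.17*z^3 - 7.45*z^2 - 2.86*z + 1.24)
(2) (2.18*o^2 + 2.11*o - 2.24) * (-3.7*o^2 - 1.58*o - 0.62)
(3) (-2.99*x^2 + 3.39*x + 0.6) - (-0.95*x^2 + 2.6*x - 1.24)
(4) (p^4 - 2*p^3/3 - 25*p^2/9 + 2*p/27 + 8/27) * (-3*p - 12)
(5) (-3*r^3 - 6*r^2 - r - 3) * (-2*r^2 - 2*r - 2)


(1) = 7.32*z^4 + 1.31*z^3 + 8.4*z^2 + 5.68*z - 4.66
(2) = -8.066*o^4 - 11.2514*o^3 + 3.6026*o^2 + 2.231*o + 1.3888
(3) = -2.04*x^2 + 0.79*x + 1.84
(4) = -3*p^5 - 10*p^4 + 49*p^3/3 + 298*p^2/9 - 16*p/9 - 32/9
(5) = 6*r^5 + 18*r^4 + 20*r^3 + 20*r^2 + 8*r + 6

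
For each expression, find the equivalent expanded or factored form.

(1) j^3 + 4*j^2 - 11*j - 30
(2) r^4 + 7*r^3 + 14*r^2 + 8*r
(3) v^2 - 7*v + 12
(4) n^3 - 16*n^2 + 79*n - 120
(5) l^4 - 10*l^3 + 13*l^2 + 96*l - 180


(1) = (j - 3)*(j + 2)*(j + 5)
(2) = r*(r + 1)*(r + 2)*(r + 4)
(3) = (v - 4)*(v - 3)
(4) = (n - 8)*(n - 5)*(n - 3)
(5) = (l - 6)*(l - 5)*(l - 2)*(l + 3)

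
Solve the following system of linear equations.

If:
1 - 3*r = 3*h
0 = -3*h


Then:
h = 0
r = 1/3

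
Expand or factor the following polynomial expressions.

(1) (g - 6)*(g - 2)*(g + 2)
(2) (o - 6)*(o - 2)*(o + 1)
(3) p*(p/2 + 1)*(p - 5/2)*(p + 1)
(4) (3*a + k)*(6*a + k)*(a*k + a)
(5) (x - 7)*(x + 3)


(1) = g^3 - 6*g^2 - 4*g + 24
(2) = o^3 - 7*o^2 + 4*o + 12
(3) = p^4/2 + p^3/4 - 11*p^2/4 - 5*p/2
(4) = 18*a^3*k + 18*a^3 + 9*a^2*k^2 + 9*a^2*k + a*k^3 + a*k^2
(5) = x^2 - 4*x - 21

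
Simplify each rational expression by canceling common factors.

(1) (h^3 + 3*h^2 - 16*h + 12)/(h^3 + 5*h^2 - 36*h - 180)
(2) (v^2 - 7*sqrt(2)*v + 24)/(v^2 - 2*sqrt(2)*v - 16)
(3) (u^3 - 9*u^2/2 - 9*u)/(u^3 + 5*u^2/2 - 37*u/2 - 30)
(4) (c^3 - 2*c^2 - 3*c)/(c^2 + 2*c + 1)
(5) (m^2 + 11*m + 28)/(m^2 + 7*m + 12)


(1) = (h^2 - 3*h + 2)/(h^2 - h - 30)
(2) = (v - 3*sqrt(2))/(v + 2*sqrt(2))
(3) = (u^2 - 6*u)/(u^2 + u - 20)
(4) = (c^2 - 3*c)/(c + 1)
(5) = (m + 7)/(m + 3)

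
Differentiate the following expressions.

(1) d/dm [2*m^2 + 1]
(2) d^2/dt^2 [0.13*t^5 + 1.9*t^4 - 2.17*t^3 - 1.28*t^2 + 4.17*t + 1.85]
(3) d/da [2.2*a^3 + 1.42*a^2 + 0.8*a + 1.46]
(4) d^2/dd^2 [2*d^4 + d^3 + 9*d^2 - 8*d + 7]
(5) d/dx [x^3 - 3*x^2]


(1) = 4*m
(2) = 2.6*t^3 + 22.8*t^2 - 13.02*t - 2.56
(3) = 6.6*a^2 + 2.84*a + 0.8
(4) = 24*d^2 + 6*d + 18
(5) = 3*x*(x - 2)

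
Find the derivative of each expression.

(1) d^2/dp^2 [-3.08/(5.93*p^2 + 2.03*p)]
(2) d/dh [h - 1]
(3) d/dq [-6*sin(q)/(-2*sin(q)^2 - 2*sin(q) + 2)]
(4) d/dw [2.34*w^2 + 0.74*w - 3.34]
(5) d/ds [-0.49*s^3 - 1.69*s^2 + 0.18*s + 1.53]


(1) = (36.5288*p*(5.93*p + 2.03) - 3.08*(11.86*p + 2.03)*(23.72*p + 4.06))/(p^3*(5.93*p + 2.03)^3)
(2) = 1
(3) = 3*(cos(q)^2 - 2)*cos(q)/(sin(q) - cos(q)^2)^2
(4) = 4.68*w + 0.74
(5) = -1.47*s^2 - 3.38*s + 0.18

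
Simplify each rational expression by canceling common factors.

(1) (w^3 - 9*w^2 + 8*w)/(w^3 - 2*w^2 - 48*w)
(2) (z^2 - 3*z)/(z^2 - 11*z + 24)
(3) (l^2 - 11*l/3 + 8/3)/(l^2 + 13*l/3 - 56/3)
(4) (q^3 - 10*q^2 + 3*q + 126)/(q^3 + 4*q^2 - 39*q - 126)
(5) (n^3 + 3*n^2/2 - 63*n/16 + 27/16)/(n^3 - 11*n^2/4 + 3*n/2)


(1) = (w - 1)/(w + 6)
(2) = z/(z - 8)
(3) = (l - 1)/(l + 7)
(4) = (q - 7)/(q + 7)
(5) = (4*n^2 + 9*n - 9)/(4*n^2 - 8*n)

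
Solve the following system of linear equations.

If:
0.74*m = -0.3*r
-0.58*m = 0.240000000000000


Then:
m = -0.41
r = 1.02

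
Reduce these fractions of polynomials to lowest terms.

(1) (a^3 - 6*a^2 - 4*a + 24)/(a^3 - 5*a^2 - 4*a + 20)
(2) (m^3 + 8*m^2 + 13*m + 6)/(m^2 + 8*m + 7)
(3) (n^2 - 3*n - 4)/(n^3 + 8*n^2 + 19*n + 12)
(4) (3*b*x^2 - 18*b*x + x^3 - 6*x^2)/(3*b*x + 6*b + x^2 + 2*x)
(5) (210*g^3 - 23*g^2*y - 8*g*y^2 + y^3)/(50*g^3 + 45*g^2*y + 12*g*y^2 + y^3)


(1) = (a - 6)/(a - 5)
(2) = (m^2 + 7*m + 6)/(m + 7)
(3) = (n - 4)/(n^2 + 7*n + 12)
(4) = (x^2 - 6*x)/(x + 2)
(5) = (42*g^2 - 13*g*y + y^2)/(10*g^2 + 7*g*y + y^2)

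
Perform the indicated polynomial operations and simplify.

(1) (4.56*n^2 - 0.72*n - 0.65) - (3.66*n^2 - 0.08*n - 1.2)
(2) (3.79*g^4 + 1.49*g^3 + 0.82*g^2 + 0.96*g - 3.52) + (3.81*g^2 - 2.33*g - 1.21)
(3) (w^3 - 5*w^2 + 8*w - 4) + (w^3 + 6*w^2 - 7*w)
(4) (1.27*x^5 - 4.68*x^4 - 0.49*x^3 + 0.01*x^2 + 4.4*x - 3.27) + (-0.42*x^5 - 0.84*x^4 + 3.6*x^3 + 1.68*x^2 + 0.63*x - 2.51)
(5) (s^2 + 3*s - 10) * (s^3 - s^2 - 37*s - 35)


(1) = 0.9*n^2 - 0.64*n + 0.55
(2) = 3.79*g^4 + 1.49*g^3 + 4.63*g^2 - 1.37*g - 4.73
(3) = 2*w^3 + w^2 + w - 4
(4) = 0.85*x^5 - 5.52*x^4 + 3.11*x^3 + 1.69*x^2 + 5.03*x - 5.78
(5) = s^5 + 2*s^4 - 50*s^3 - 136*s^2 + 265*s + 350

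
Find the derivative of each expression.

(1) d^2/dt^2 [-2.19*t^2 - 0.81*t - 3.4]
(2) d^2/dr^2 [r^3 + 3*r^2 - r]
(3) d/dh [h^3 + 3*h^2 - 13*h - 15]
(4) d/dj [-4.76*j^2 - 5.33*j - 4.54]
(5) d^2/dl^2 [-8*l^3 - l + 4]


(1) = -4.38000000000000
(2) = 6*r + 6
(3) = 3*h^2 + 6*h - 13
(4) = -9.52*j - 5.33
(5) = -48*l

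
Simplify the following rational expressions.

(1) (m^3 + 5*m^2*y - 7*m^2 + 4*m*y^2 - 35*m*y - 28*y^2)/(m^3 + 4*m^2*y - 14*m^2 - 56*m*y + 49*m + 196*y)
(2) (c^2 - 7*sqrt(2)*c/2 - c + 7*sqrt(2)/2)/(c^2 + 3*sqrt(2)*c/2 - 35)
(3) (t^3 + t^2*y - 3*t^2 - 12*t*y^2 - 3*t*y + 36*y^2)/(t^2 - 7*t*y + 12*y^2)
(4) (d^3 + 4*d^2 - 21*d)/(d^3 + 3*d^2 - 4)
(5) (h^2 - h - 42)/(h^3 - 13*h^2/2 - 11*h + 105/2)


(1) = (m + y)/(m - 7)
(2) = (4*c - 4)/(4*c + 20*sqrt(2))
(3) = (-t^2 - 4*t*y + 3*t + 12*y)/(-t + 4*y)
(4) = (d^3 + 4*d^2 - 21*d)/(d^3 + 3*d^2 - 4)
(5) = (2*h + 12)/(2*h^2 + h - 15)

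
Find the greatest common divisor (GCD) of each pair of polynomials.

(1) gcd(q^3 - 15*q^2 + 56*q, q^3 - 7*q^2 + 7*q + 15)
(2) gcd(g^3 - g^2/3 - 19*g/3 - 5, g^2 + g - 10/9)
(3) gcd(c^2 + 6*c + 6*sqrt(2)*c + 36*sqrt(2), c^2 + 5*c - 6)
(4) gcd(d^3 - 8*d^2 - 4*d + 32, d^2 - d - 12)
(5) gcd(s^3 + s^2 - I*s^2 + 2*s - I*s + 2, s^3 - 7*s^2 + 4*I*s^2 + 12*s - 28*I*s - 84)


(1) = gcd(q*(q - 8)*(q - 7), (q - 5)*(q - 3)*(q + 1)) = 1
(2) = g + 5/3
(3) = gcd((c + 6)*(c + 6*sqrt(2)), (c - 1)*(c + 6)) = c + 6
(4) = gcd((d - 8)*(d - 2)*(d + 2), (d - 4)*(d + 3)) = 1
(5) = s - 2*I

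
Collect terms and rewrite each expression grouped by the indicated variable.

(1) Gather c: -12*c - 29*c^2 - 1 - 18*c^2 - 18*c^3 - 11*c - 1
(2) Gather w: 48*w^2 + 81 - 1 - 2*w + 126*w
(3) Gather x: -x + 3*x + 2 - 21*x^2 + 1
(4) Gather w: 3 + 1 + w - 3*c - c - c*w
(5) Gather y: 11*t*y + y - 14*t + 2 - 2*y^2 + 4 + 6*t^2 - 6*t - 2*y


(1) = -18*c^3 - 47*c^2 - 23*c - 2
(2) = 48*w^2 + 124*w + 80
(3) = -21*x^2 + 2*x + 3
(4) = -4*c + w*(1 - c) + 4
(5) = 6*t^2 - 20*t - 2*y^2 + y*(11*t - 1) + 6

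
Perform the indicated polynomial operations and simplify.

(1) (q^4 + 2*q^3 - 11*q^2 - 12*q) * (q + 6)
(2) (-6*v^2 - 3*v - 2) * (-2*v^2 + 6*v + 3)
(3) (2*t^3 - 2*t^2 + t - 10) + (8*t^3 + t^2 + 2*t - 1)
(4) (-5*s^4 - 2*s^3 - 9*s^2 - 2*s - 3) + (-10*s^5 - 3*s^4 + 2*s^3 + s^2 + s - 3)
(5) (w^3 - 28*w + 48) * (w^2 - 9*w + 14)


(1) = q^5 + 8*q^4 + q^3 - 78*q^2 - 72*q
(2) = 12*v^4 - 30*v^3 - 32*v^2 - 21*v - 6
(3) = 10*t^3 - t^2 + 3*t - 11
(4) = -10*s^5 - 8*s^4 - 8*s^2 - s - 6
(5) = w^5 - 9*w^4 - 14*w^3 + 300*w^2 - 824*w + 672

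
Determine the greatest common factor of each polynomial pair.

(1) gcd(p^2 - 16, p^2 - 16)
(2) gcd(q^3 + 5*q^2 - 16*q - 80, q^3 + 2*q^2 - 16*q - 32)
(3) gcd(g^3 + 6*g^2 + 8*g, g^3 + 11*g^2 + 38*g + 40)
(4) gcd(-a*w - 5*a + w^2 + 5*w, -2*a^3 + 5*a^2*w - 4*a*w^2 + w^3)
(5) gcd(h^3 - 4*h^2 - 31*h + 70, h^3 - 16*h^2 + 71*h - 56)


(1) = p^2 - 16
(2) = gcd((q - 4)*(q + 4)*(q + 5), (q - 4)*(q + 2)*(q + 4)) = q^2 - 16
(3) = gcd(g*(g + 2)*(g + 4), (g + 2)*(g + 4)*(g + 5)) = g^2 + 6*g + 8
(4) = -a + w
(5) = h - 7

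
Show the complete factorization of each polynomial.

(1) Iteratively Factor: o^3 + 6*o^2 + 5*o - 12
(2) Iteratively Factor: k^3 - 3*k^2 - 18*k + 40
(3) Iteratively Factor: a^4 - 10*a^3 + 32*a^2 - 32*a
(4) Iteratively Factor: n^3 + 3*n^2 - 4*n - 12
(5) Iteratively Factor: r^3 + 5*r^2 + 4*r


(1) = (o + 4)*(o^2 + 2*o - 3) = (o - 1)*(o + 4)*(o + 3)
(2) = (k - 2)*(k^2 - k - 20) = (k - 5)*(k - 2)*(k + 4)
(3) = (a - 2)*(a^3 - 8*a^2 + 16*a) = (a - 4)*(a - 2)*(a^2 - 4*a) = a*(a - 4)*(a - 2)*(a - 4)
(4) = (n + 3)*(n^2 - 4) = (n + 2)*(n + 3)*(n - 2)
(5) = (r + 1)*(r^2 + 4*r) = r*(r + 1)*(r + 4)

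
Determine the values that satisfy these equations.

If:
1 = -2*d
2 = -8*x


Then:
d = -1/2
x = -1/4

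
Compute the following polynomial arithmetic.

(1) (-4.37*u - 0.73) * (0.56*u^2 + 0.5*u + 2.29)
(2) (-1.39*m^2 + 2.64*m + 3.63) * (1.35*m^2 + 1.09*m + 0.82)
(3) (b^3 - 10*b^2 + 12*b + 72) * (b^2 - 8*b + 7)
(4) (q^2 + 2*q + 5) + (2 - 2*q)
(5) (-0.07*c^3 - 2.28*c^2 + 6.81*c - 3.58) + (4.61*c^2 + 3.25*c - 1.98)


(1) = -2.4472*u^3 - 2.5938*u^2 - 10.3723*u - 1.6717
(2) = -1.8765*m^4 + 2.0489*m^3 + 6.6383*m^2 + 6.1215*m + 2.9766
(3) = b^5 - 18*b^4 + 99*b^3 - 94*b^2 - 492*b + 504
(4) = q^2 + 7
(5) = -0.07*c^3 + 2.33*c^2 + 10.06*c - 5.56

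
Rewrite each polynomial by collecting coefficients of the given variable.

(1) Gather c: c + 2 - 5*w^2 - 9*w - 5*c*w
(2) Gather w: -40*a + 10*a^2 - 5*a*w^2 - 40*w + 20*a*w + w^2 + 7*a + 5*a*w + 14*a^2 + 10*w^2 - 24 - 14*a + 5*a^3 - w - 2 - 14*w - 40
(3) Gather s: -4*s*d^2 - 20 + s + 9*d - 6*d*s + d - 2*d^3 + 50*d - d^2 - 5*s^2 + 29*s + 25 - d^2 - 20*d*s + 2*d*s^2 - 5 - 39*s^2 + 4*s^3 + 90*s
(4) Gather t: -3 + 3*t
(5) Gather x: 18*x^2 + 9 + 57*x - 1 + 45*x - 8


(1) = c*(1 - 5*w) - 5*w^2 - 9*w + 2
(2) = 5*a^3 + 24*a^2 - 47*a + w^2*(11 - 5*a) + w*(25*a - 55) - 66
(3) = -2*d^3 - 2*d^2 + 60*d + 4*s^3 + s^2*(2*d - 44) + s*(-4*d^2 - 26*d + 120)
(4) = 3*t - 3
(5) = 18*x^2 + 102*x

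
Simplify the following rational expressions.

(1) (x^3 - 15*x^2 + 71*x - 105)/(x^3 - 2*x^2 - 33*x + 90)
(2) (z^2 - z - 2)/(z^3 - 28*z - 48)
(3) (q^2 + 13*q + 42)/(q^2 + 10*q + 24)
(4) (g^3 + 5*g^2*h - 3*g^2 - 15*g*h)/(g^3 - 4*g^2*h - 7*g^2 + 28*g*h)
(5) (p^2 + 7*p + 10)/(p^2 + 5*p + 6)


(1) = (x - 7)/(x + 6)
(2) = (z^2 - z - 2)/(z^3 - 28*z - 48)
(3) = (q + 7)/(q + 4)
(4) = (g^2 + 5*g*h - 3*g - 15*h)/(g^2 - 4*g*h - 7*g + 28*h)
(5) = (p + 5)/(p + 3)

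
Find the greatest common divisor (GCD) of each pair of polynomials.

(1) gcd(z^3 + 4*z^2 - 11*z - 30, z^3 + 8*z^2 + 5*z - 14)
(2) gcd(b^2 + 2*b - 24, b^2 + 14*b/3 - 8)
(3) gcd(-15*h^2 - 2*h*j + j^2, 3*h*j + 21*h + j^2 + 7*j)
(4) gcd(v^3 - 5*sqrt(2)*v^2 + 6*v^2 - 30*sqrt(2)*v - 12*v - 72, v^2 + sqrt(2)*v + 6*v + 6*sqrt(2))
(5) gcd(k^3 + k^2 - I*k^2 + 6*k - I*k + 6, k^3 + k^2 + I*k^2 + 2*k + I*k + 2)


(1) = z + 2
(2) = gcd((b - 4)*(b + 6), (b - 4/3)*(b + 6)) = b + 6
(3) = 3*h + j
(4) = gcd((v + 6)*(v - 6*sqrt(2))*(v + sqrt(2)), (v + 6)*(v + sqrt(2))) = v^2 + v*(sqrt(2) + 6) + 6*sqrt(2)
(5) = gcd((k + 1)*(k - 3*I)*(k + 2*I), (k + 1)*(k - I)*(k + 2*I)) = k^2 + k*(1 + 2*I) + 2*I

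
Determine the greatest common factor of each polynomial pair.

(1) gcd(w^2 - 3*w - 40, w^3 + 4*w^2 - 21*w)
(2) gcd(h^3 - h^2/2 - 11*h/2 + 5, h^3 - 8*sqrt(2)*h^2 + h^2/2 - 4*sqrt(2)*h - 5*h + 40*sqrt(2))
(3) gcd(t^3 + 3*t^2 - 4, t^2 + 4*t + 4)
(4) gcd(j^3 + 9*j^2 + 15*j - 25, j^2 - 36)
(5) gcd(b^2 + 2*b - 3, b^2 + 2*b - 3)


(1) = gcd((w - 8)*(w + 5), w*(w - 3)*(w + 7)) = 1
(2) = h^2 + h/2 - 5
(3) = gcd((t - 1)*(t + 2)^2, (t + 2)^2) = t^2 + 4*t + 4
(4) = gcd((j - 1)*(j + 5)^2, (j - 6)*(j + 6)) = 1
(5) = gcd((b - 1)*(b + 3), (b - 1)*(b + 3)) = b^2 + 2*b - 3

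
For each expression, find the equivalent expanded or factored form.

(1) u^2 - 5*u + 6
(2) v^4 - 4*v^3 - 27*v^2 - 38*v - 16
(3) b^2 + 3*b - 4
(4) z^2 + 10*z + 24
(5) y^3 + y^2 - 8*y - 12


(1) = (u - 3)*(u - 2)
(2) = (v - 8)*(v + 1)^2*(v + 2)
(3) = (b - 1)*(b + 4)
(4) = (z + 4)*(z + 6)
(5) = (y - 3)*(y + 2)^2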